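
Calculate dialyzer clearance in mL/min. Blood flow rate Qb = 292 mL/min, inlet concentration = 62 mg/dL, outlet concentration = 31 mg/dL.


K = Qb * (Cb_in - Cb_out) / Cb_in
K = 292 * (62 - 31) / 62
K = 146 mL/min


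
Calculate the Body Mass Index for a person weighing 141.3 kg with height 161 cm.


BMI = weight / height^2
height = 161 cm = 1.61 m
BMI = 141.3 / 1.61^2
BMI = 54.51 kg/m^2


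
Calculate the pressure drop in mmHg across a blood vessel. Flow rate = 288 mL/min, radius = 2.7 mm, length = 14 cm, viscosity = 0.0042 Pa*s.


dP = 8*mu*L*Q / (pi*r^4)
Q = 288 mL/min = 4.8e-06 m^3/s
dP = 135.24 Pa = 135.24 / 133.322 mmHg = 1.014 mmHg


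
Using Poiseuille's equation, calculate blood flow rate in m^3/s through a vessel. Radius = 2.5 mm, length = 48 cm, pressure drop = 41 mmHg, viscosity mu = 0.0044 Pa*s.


Q = pi*r^4*dP / (8*mu*L)
r = 0.0025 m, L = 0.48 m
dP = 41 mmHg = 5466.202 Pa
Q = 3.9702e-05 m^3/s


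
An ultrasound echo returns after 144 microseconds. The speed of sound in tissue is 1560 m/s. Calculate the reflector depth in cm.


depth = c * t / 2
t = 144 us = 1.4400e-04 s
depth = 1560 * 1.4400e-04 / 2
depth = 0.11232 m = 11.232 cm


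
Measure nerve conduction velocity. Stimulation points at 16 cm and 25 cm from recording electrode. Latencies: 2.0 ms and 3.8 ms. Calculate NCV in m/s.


Distance = (25 - 16) / 100 = 0.09 m
dt = (3.8 - 2.0) / 1000 = 0.0018 s
NCV = dist / dt = 50 m/s


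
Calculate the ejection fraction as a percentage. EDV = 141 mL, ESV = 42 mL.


SV = EDV - ESV = 141 - 42 = 99 mL
EF = SV/EDV * 100 = 99/141 * 100
EF = 70.21%


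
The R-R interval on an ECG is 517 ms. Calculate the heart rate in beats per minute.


HR = 60 / RR_interval(s)
RR = 517 ms = 0.517 s
HR = 60 / 0.517 = 116.1 bpm


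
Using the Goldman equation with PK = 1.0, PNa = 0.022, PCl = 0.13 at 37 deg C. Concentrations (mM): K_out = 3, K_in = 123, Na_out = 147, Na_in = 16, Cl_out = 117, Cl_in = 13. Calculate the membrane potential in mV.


Vm = (RT/F)*ln((PK*Ko + PNa*Nao + PCl*Cli)/(PK*Ki + PNa*Nai + PCl*Clo))
Numer = 7.924, Denom = 138.562
Vm = -76.47 mV


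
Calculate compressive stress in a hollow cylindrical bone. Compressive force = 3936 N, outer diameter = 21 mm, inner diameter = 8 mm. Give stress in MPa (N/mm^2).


A = pi*(r_o^2 - r_i^2)
r_o = 10.5 mm, r_i = 4 mm
A = 296.095 mm^2
sigma = F/A = 3936 / 296.095
sigma = 13.29 MPa


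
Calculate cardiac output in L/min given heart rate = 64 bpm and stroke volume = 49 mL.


CO = HR * SV
CO = 64 * 49 / 1000
CO = 3.136 L/min


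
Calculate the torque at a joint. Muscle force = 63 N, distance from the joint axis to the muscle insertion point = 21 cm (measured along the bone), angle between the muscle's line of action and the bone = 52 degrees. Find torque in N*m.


Torque = F * d * sin(theta)   (moment arm = d*sin(theta))
d = 21 cm = 0.21 m
Torque = 63 * 0.21 * sin(52)
Torque = 10.43 N*m


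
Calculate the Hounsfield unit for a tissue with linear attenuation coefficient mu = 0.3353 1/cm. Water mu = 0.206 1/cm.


HU = ((mu_tissue - mu_water) / mu_water) * 1000
HU = ((0.3353 - 0.206) / 0.206) * 1000
HU = 627.7


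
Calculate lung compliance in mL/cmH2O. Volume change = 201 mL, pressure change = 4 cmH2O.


C = dV / dP
C = 201 / 4
C = 50.25 mL/cmH2O


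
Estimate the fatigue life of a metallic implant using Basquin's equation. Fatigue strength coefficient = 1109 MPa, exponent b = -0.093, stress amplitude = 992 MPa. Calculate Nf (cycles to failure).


sigma_a = sigma_f' * (2Nf)^b
2Nf = (sigma_a/sigma_f')^(1/b)
2Nf = (992/1109)^(1/-0.093)
2Nf = 3.3162236
Nf = 1.658


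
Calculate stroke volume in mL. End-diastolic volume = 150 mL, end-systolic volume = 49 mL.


SV = EDV - ESV
SV = 150 - 49
SV = 101 mL


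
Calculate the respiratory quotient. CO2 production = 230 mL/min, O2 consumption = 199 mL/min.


RQ = VCO2 / VO2
RQ = 230 / 199
RQ = 1.156


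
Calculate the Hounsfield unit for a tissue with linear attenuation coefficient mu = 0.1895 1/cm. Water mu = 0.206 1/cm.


HU = ((mu_tissue - mu_water) / mu_water) * 1000
HU = ((0.1895 - 0.206) / 0.206) * 1000
HU = -80.1


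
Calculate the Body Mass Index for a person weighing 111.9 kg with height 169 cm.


BMI = weight / height^2
height = 169 cm = 1.69 m
BMI = 111.9 / 1.69^2
BMI = 39.18 kg/m^2


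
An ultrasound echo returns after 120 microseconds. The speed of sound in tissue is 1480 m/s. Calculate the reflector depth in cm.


depth = c * t / 2
t = 120 us = 1.2000e-04 s
depth = 1480 * 1.2000e-04 / 2
depth = 0.0888 m = 8.88 cm


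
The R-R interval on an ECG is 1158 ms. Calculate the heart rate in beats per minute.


HR = 60 / RR_interval(s)
RR = 1158 ms = 1.158 s
HR = 60 / 1.158 = 51.81 bpm


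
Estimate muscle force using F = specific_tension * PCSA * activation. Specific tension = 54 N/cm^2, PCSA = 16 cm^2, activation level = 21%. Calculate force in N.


F = sigma * PCSA * activation
F = 54 * 16 * 0.21
F = 181.4 N


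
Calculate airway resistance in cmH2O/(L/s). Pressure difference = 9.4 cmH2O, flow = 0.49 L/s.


R = dP / flow
R = 9.4 / 0.49
R = 19.18 cmH2O/(L/s)


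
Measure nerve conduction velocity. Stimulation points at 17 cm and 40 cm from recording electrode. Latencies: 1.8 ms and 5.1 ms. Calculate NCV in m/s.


Distance = (40 - 17) / 100 = 0.23 m
dt = (5.1 - 1.8) / 1000 = 0.0033 s
NCV = dist / dt = 69.7 m/s


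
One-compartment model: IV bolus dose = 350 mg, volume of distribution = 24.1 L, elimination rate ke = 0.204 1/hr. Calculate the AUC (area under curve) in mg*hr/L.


C0 = Dose/Vd = 350/24.1 = 14.5228 mg/L
AUC = C0/ke = 14.5228/0.204
AUC = 71.19 mg*hr/L


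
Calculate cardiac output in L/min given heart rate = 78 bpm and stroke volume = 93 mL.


CO = HR * SV
CO = 78 * 93 / 1000
CO = 7.254 L/min


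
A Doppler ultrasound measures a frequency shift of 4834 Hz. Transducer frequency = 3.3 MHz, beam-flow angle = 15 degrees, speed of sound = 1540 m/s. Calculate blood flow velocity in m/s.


v = fd * c / (2 * f0 * cos(theta))
v = 4834 * 1540 / (2 * 3.3000e+06 * cos(15))
v = 1.168 m/s


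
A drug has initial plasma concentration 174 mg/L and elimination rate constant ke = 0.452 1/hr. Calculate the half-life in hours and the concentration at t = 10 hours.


t_half = ln(2) / ke = 0.693147 / 0.452 = 1.534 hr
C(t) = C0 * exp(-ke*t) = 174 * exp(-0.452*10)
C(10) = 1.895 mg/L


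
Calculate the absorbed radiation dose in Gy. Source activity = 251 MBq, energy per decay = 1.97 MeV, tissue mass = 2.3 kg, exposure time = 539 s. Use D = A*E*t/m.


A = 251 MBq = 2.5100e+08 Bq
E = 1.97 MeV = 3.15594e-13 J
D = A*E*t/m = 2.5100e+08*3.15594e-13*539/2.3
D = 0.01856 Gy


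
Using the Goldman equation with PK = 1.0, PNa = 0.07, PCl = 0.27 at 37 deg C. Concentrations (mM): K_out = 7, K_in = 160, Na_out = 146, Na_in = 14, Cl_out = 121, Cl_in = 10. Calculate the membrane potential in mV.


Vm = (RT/F)*ln((PK*Ko + PNa*Nao + PCl*Cli)/(PK*Ki + PNa*Nai + PCl*Clo))
Numer = 19.92, Denom = 193.65
Vm = -60.78 mV


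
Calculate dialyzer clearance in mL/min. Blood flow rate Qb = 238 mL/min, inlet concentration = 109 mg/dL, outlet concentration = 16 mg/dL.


K = Qb * (Cb_in - Cb_out) / Cb_in
K = 238 * (109 - 16) / 109
K = 203.1 mL/min


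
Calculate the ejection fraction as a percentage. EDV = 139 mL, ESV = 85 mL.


SV = EDV - ESV = 139 - 85 = 54 mL
EF = SV/EDV * 100 = 54/139 * 100
EF = 38.85%


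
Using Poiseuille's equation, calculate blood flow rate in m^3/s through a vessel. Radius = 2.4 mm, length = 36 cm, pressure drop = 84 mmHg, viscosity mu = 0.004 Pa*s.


Q = pi*r^4*dP / (8*mu*L)
r = 0.0024 m, L = 0.36 m
dP = 84 mmHg = 11199.048 Pa
Q = 1.0133e-04 m^3/s


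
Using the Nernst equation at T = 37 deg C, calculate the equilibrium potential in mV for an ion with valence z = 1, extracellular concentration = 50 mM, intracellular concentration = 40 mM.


E = (RT/(zF)) * ln(C_out/C_in)
T = 37 + 273.15 = 310.15 K
E = (8.314 * 310.15 / (1 * 96485)) * ln(50/40)
E = 5.964 mV


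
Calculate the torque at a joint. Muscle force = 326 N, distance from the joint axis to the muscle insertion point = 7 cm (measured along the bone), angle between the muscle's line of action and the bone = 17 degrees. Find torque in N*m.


Torque = F * d * sin(theta)   (moment arm = d*sin(theta))
d = 7 cm = 0.07 m
Torque = 326 * 0.07 * sin(17)
Torque = 6.672 N*m


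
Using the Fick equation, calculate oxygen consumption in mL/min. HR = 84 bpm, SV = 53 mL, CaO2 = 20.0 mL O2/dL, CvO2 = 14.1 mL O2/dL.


CO = HR*SV = 84*53/1000 = 4.452 L/min
a-v O2 diff = 20.0 - 14.1 = 5.9 mL/dL
VO2 = CO * (CaO2-CvO2) * 10 dL/L
VO2 = 4.452 * 5.9 * 10
VO2 = 262.7 mL/min


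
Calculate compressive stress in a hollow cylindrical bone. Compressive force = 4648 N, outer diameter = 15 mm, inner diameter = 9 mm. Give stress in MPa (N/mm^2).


A = pi*(r_o^2 - r_i^2)
r_o = 7.5 mm, r_i = 4.5 mm
A = 113.097 mm^2
sigma = F/A = 4648 / 113.097
sigma = 41.1 MPa


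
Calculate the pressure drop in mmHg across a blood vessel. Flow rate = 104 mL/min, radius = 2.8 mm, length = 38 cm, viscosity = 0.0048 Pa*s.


dP = 8*mu*L*Q / (pi*r^4)
Q = 104 mL/min = 1.73333e-06 m^3/s
dP = 130.983 Pa = 130.983 / 133.322 mmHg = 0.9825 mmHg


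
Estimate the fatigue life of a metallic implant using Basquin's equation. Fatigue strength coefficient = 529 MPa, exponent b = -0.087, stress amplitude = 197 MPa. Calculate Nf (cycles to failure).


sigma_a = sigma_f' * (2Nf)^b
2Nf = (sigma_a/sigma_f')^(1/b)
2Nf = (197/529)^(1/-0.087)
2Nf = 85292.957
Nf = 4.265e+04


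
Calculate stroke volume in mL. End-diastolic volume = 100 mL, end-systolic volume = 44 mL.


SV = EDV - ESV
SV = 100 - 44
SV = 56 mL


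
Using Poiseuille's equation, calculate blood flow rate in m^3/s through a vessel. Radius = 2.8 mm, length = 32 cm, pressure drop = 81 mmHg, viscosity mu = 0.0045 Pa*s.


Q = pi*r^4*dP / (8*mu*L)
r = 0.0028 m, L = 0.32 m
dP = 81 mmHg = 10799.082 Pa
Q = 1.8102e-04 m^3/s


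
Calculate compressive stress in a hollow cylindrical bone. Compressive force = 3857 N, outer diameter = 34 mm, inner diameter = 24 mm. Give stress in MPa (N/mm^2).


A = pi*(r_o^2 - r_i^2)
r_o = 17 mm, r_i = 12 mm
A = 455.531 mm^2
sigma = F/A = 3857 / 455.531
sigma = 8.467 MPa


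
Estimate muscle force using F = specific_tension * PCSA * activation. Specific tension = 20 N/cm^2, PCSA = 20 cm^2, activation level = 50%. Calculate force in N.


F = sigma * PCSA * activation
F = 20 * 20 * 0.5
F = 200 N


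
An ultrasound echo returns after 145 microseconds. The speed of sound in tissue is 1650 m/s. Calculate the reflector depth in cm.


depth = c * t / 2
t = 145 us = 1.4500e-04 s
depth = 1650 * 1.4500e-04 / 2
depth = 0.119625 m = 11.9625 cm


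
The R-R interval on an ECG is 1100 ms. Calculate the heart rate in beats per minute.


HR = 60 / RR_interval(s)
RR = 1100 ms = 1.1 s
HR = 60 / 1.1 = 54.55 bpm


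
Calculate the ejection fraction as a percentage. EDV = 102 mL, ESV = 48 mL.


SV = EDV - ESV = 102 - 48 = 54 mL
EF = SV/EDV * 100 = 54/102 * 100
EF = 52.94%


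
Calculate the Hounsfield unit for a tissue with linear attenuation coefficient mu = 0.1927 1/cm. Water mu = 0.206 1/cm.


HU = ((mu_tissue - mu_water) / mu_water) * 1000
HU = ((0.1927 - 0.206) / 0.206) * 1000
HU = -64.56


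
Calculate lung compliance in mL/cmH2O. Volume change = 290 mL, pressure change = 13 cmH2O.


C = dV / dP
C = 290 / 13
C = 22.31 mL/cmH2O


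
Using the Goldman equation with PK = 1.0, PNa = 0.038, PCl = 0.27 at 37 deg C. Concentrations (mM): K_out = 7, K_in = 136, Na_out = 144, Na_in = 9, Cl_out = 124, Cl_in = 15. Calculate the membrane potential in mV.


Vm = (RT/F)*ln((PK*Ko + PNa*Nao + PCl*Cli)/(PK*Ki + PNa*Nai + PCl*Clo))
Numer = 16.522, Denom = 169.822
Vm = -62.27 mV


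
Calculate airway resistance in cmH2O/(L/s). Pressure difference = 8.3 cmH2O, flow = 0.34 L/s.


R = dP / flow
R = 8.3 / 0.34
R = 24.41 cmH2O/(L/s)


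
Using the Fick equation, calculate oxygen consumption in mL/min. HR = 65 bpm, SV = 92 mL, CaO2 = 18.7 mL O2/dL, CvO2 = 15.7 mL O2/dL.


CO = HR*SV = 65*92/1000 = 5.98 L/min
a-v O2 diff = 18.7 - 15.7 = 3 mL/dL
VO2 = CO * (CaO2-CvO2) * 10 dL/L
VO2 = 5.98 * 3 * 10
VO2 = 179.4 mL/min


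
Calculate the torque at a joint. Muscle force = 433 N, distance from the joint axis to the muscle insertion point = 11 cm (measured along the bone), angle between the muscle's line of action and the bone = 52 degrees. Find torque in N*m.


Torque = F * d * sin(theta)   (moment arm = d*sin(theta))
d = 11 cm = 0.11 m
Torque = 433 * 0.11 * sin(52)
Torque = 37.53 N*m


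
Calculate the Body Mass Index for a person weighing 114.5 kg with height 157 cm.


BMI = weight / height^2
height = 157 cm = 1.57 m
BMI = 114.5 / 1.57^2
BMI = 46.45 kg/m^2


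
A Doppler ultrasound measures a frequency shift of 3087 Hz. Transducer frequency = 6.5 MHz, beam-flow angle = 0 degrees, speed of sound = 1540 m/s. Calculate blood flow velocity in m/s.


v = fd * c / (2 * f0 * cos(theta))
v = 3087 * 1540 / (2 * 6.5000e+06 * cos(0))
v = 0.3657 m/s


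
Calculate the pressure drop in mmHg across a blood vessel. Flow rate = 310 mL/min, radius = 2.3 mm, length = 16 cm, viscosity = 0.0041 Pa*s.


dP = 8*mu*L*Q / (pi*r^4)
Q = 310 mL/min = 5.16667e-06 m^3/s
dP = 308.421 Pa = 308.421 / 133.322 mmHg = 2.313 mmHg


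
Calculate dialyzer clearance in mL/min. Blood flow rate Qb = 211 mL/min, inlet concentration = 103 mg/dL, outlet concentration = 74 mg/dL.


K = Qb * (Cb_in - Cb_out) / Cb_in
K = 211 * (103 - 74) / 103
K = 59.41 mL/min


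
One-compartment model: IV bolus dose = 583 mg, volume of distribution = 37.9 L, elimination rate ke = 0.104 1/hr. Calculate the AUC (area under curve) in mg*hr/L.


C0 = Dose/Vd = 583/37.9 = 15.3826 mg/L
AUC = C0/ke = 15.3826/0.104
AUC = 147.9 mg*hr/L


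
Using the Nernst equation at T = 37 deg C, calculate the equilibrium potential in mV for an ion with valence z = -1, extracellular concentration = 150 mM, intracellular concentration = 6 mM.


E = (RT/(zF)) * ln(C_out/C_in)
T = 37 + 273.15 = 310.15 K
E = (8.314 * 310.15 / (-1 * 96485)) * ln(150/6)
E = -86.03 mV


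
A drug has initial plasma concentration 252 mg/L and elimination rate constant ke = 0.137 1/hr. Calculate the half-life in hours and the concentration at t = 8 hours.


t_half = ln(2) / ke = 0.693147 / 0.137 = 5.059 hr
C(t) = C0 * exp(-ke*t) = 252 * exp(-0.137*8)
C(8) = 84.22 mg/L


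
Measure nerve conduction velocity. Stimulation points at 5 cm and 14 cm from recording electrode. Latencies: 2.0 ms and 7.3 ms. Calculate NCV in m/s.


Distance = (14 - 5) / 100 = 0.09 m
dt = (7.3 - 2.0) / 1000 = 0.0053 s
NCV = dist / dt = 16.98 m/s


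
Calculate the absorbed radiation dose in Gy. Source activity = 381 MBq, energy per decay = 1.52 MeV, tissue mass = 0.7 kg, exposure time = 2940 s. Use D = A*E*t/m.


A = 381 MBq = 3.8100e+08 Bq
E = 1.52 MeV = 2.43504e-13 J
D = A*E*t/m = 3.8100e+08*2.43504e-13*2940/0.7
D = 0.3897 Gy


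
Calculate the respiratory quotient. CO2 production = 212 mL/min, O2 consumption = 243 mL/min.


RQ = VCO2 / VO2
RQ = 212 / 243
RQ = 0.8724


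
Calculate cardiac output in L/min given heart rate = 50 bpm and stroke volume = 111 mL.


CO = HR * SV
CO = 50 * 111 / 1000
CO = 5.55 L/min


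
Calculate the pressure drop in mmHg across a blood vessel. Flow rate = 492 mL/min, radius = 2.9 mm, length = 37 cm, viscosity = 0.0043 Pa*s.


dP = 8*mu*L*Q / (pi*r^4)
Q = 492 mL/min = 8.2e-06 m^3/s
dP = 469.713 Pa = 469.713 / 133.322 mmHg = 3.523 mmHg


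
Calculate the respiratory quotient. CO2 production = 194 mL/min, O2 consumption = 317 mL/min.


RQ = VCO2 / VO2
RQ = 194 / 317
RQ = 0.612


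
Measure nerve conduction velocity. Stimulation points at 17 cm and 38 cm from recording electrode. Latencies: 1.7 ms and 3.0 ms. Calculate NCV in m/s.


Distance = (38 - 17) / 100 = 0.21 m
dt = (3.0 - 1.7) / 1000 = 0.0013 s
NCV = dist / dt = 161.5 m/s


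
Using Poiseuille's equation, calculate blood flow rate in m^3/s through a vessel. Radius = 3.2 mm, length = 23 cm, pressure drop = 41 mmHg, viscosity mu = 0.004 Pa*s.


Q = pi*r^4*dP / (8*mu*L)
r = 0.0032 m, L = 0.23 m
dP = 41 mmHg = 5466.202 Pa
Q = 2.4466e-04 m^3/s


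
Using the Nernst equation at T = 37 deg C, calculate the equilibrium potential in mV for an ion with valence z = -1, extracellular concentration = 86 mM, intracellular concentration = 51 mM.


E = (RT/(zF)) * ln(C_out/C_in)
T = 37 + 273.15 = 310.15 K
E = (8.314 * 310.15 / (-1 * 96485)) * ln(86/51)
E = -13.96 mV


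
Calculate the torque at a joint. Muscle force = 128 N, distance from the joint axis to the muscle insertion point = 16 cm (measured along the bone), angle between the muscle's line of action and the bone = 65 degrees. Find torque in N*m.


Torque = F * d * sin(theta)   (moment arm = d*sin(theta))
d = 16 cm = 0.16 m
Torque = 128 * 0.16 * sin(65)
Torque = 18.56 N*m


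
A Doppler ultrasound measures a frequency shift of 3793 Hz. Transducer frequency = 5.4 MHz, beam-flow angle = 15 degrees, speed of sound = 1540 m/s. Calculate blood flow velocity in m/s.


v = fd * c / (2 * f0 * cos(theta))
v = 3793 * 1540 / (2 * 5.4000e+06 * cos(15))
v = 0.5599 m/s


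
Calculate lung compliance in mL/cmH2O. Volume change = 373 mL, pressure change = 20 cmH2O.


C = dV / dP
C = 373 / 20
C = 18.65 mL/cmH2O


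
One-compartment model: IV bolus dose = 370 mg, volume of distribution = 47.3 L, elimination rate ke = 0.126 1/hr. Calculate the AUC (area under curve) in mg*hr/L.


C0 = Dose/Vd = 370/47.3 = 7.82241 mg/L
AUC = C0/ke = 7.82241/0.126
AUC = 62.08 mg*hr/L


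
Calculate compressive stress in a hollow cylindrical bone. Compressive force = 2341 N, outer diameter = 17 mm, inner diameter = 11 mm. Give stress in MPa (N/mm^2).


A = pi*(r_o^2 - r_i^2)
r_o = 8.5 mm, r_i = 5.5 mm
A = 131.947 mm^2
sigma = F/A = 2341 / 131.947
sigma = 17.74 MPa


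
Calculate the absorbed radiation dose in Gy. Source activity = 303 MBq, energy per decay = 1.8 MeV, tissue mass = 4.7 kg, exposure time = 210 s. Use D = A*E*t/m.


A = 303 MBq = 3.0300e+08 Bq
E = 1.8 MeV = 2.8836e-13 J
D = A*E*t/m = 3.0300e+08*2.8836e-13*210/4.7
D = 0.003904 Gy


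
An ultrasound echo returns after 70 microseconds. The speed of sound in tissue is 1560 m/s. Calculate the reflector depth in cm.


depth = c * t / 2
t = 70 us = 7.0000e-05 s
depth = 1560 * 7.0000e-05 / 2
depth = 0.0546 m = 5.46 cm


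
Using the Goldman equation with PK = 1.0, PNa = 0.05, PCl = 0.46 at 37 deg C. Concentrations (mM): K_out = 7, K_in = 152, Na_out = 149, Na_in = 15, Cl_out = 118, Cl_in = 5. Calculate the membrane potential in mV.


Vm = (RT/F)*ln((PK*Ko + PNa*Nao + PCl*Cli)/(PK*Ki + PNa*Nai + PCl*Clo))
Numer = 16.75, Denom = 207.03
Vm = -67.2 mV


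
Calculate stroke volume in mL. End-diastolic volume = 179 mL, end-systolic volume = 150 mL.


SV = EDV - ESV
SV = 179 - 150
SV = 29 mL


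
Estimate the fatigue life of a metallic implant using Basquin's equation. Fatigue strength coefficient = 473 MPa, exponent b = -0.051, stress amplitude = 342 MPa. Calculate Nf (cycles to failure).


sigma_a = sigma_f' * (2Nf)^b
2Nf = (sigma_a/sigma_f')^(1/b)
2Nf = (342/473)^(1/-0.051)
2Nf = 577.39267
Nf = 288.7


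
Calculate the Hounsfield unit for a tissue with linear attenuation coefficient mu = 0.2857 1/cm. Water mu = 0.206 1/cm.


HU = ((mu_tissue - mu_water) / mu_water) * 1000
HU = ((0.2857 - 0.206) / 0.206) * 1000
HU = 386.9


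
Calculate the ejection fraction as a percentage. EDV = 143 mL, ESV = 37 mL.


SV = EDV - ESV = 143 - 37 = 106 mL
EF = SV/EDV * 100 = 106/143 * 100
EF = 74.13%


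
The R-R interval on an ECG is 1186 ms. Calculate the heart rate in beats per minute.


HR = 60 / RR_interval(s)
RR = 1186 ms = 1.186 s
HR = 60 / 1.186 = 50.59 bpm


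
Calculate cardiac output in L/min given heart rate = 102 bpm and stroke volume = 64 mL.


CO = HR * SV
CO = 102 * 64 / 1000
CO = 6.528 L/min


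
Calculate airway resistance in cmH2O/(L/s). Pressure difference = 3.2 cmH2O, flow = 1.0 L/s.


R = dP / flow
R = 3.2 / 1.0
R = 3.2 cmH2O/(L/s)


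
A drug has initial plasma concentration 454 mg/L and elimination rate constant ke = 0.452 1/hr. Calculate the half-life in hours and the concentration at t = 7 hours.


t_half = ln(2) / ke = 0.693147 / 0.452 = 1.534 hr
C(t) = C0 * exp(-ke*t) = 454 * exp(-0.452*7)
C(7) = 19.18 mg/L


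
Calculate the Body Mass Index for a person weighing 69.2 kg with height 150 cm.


BMI = weight / height^2
height = 150 cm = 1.5 m
BMI = 69.2 / 1.5^2
BMI = 30.76 kg/m^2


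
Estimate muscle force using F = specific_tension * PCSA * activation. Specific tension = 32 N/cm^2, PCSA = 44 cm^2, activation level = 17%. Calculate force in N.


F = sigma * PCSA * activation
F = 32 * 44 * 0.17
F = 239.4 N


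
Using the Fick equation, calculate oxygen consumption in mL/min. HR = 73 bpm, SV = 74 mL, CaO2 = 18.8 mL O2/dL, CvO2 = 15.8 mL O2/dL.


CO = HR*SV = 73*74/1000 = 5.402 L/min
a-v O2 diff = 18.8 - 15.8 = 3 mL/dL
VO2 = CO * (CaO2-CvO2) * 10 dL/L
VO2 = 5.402 * 3 * 10
VO2 = 162.1 mL/min


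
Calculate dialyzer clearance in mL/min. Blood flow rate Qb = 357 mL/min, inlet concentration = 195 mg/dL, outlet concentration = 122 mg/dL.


K = Qb * (Cb_in - Cb_out) / Cb_in
K = 357 * (195 - 122) / 195
K = 133.6 mL/min


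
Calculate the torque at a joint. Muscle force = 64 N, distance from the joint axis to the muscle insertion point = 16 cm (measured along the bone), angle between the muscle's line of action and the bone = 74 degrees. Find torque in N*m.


Torque = F * d * sin(theta)   (moment arm = d*sin(theta))
d = 16 cm = 0.16 m
Torque = 64 * 0.16 * sin(74)
Torque = 9.843 N*m


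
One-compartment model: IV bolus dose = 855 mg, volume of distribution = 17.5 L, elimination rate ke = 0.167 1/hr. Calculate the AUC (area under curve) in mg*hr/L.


C0 = Dose/Vd = 855/17.5 = 48.8571 mg/L
AUC = C0/ke = 48.8571/0.167
AUC = 292.6 mg*hr/L


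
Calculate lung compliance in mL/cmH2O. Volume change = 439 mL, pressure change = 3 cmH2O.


C = dV / dP
C = 439 / 3
C = 146.3 mL/cmH2O


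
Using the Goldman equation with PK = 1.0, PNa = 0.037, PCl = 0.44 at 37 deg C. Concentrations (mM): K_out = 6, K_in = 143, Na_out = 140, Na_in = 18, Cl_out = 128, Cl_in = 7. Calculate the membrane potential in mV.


Vm = (RT/F)*ln((PK*Ko + PNa*Nao + PCl*Cli)/(PK*Ki + PNa*Nai + PCl*Clo))
Numer = 14.26, Denom = 199.986
Vm = -70.58 mV


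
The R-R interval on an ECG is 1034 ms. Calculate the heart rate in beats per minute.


HR = 60 / RR_interval(s)
RR = 1034 ms = 1.034 s
HR = 60 / 1.034 = 58.03 bpm


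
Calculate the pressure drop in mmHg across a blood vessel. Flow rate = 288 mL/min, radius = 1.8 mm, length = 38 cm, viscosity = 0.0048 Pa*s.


dP = 8*mu*L*Q / (pi*r^4)
Q = 288 mL/min = 4.8e-06 m^3/s
dP = 2123.81 Pa = 2123.81 / 133.322 mmHg = 15.93 mmHg


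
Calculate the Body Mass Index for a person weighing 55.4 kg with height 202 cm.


BMI = weight / height^2
height = 202 cm = 2.02 m
BMI = 55.4 / 2.02^2
BMI = 13.58 kg/m^2


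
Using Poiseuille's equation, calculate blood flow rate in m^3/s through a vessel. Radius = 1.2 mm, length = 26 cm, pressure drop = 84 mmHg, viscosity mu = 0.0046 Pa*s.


Q = pi*r^4*dP / (8*mu*L)
r = 0.0012 m, L = 0.26 m
dP = 84 mmHg = 11199.048 Pa
Q = 7.6249e-06 m^3/s


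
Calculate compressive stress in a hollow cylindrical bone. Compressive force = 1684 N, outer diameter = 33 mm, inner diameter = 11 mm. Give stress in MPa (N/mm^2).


A = pi*(r_o^2 - r_i^2)
r_o = 16.5 mm, r_i = 5.5 mm
A = 760.265 mm^2
sigma = F/A = 1684 / 760.265
sigma = 2.215 MPa


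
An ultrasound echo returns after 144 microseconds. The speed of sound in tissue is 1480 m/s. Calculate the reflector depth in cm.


depth = c * t / 2
t = 144 us = 1.4400e-04 s
depth = 1480 * 1.4400e-04 / 2
depth = 0.10656 m = 10.656 cm


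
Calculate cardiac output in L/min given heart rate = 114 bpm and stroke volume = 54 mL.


CO = HR * SV
CO = 114 * 54 / 1000
CO = 6.156 L/min


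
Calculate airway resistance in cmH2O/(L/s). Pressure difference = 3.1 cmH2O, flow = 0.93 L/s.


R = dP / flow
R = 3.1 / 0.93
R = 3.333 cmH2O/(L/s)


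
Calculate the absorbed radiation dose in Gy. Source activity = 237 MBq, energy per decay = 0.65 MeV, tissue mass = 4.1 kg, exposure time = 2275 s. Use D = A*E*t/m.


A = 237 MBq = 2.3700e+08 Bq
E = 0.65 MeV = 1.0413e-13 J
D = A*E*t/m = 2.3700e+08*1.0413e-13*2275/4.1
D = 0.01369 Gy


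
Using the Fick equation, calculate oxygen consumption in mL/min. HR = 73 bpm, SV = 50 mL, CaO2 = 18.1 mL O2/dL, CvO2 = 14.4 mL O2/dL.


CO = HR*SV = 73*50/1000 = 3.65 L/min
a-v O2 diff = 18.1 - 14.4 = 3.7 mL/dL
VO2 = CO * (CaO2-CvO2) * 10 dL/L
VO2 = 3.65 * 3.7 * 10
VO2 = 135.1 mL/min


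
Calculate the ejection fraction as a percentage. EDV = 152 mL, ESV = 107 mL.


SV = EDV - ESV = 152 - 107 = 45 mL
EF = SV/EDV * 100 = 45/152 * 100
EF = 29.61%


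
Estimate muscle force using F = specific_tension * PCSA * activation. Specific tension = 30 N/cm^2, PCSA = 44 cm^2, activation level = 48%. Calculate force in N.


F = sigma * PCSA * activation
F = 30 * 44 * 0.48
F = 633.6 N


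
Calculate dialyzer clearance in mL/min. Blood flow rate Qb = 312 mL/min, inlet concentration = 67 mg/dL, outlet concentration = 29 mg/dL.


K = Qb * (Cb_in - Cb_out) / Cb_in
K = 312 * (67 - 29) / 67
K = 177 mL/min


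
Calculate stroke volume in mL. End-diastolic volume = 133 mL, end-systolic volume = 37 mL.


SV = EDV - ESV
SV = 133 - 37
SV = 96 mL


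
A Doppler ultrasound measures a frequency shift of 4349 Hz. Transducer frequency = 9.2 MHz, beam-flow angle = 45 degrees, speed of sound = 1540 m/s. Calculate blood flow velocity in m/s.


v = fd * c / (2 * f0 * cos(theta))
v = 4349 * 1540 / (2 * 9.2000e+06 * cos(45))
v = 0.5148 m/s


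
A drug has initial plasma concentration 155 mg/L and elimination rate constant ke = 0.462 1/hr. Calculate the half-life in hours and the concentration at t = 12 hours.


t_half = ln(2) / ke = 0.693147 / 0.462 = 1.5 hr
C(t) = C0 * exp(-ke*t) = 155 * exp(-0.462*12)
C(12) = 0.6062 mg/L


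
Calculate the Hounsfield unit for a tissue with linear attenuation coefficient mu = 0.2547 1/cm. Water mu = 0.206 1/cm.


HU = ((mu_tissue - mu_water) / mu_water) * 1000
HU = ((0.2547 - 0.206) / 0.206) * 1000
HU = 236.4


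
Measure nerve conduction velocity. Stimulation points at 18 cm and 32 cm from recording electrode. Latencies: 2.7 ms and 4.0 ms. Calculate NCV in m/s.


Distance = (32 - 18) / 100 = 0.14 m
dt = (4.0 - 2.7) / 1000 = 0.0013 s
NCV = dist / dt = 107.7 m/s


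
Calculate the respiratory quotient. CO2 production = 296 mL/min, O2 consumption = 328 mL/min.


RQ = VCO2 / VO2
RQ = 296 / 328
RQ = 0.9024


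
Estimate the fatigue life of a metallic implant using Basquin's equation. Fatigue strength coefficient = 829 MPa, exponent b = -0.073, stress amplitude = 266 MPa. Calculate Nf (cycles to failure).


sigma_a = sigma_f' * (2Nf)^b
2Nf = (sigma_a/sigma_f')^(1/b)
2Nf = (266/829)^(1/-0.073)
2Nf = 5789517.7
Nf = 2.8948e+06


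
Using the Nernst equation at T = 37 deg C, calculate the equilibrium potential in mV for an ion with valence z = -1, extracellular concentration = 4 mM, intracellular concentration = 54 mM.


E = (RT/(zF)) * ln(C_out/C_in)
T = 37 + 273.15 = 310.15 K
E = (8.314 * 310.15 / (-1 * 96485)) * ln(4/54)
E = 69.56 mV


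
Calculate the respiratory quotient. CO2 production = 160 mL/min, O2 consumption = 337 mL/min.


RQ = VCO2 / VO2
RQ = 160 / 337
RQ = 0.4748


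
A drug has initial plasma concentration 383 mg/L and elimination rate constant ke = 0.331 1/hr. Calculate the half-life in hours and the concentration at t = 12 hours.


t_half = ln(2) / ke = 0.693147 / 0.331 = 2.094 hr
C(t) = C0 * exp(-ke*t) = 383 * exp(-0.331*12)
C(12) = 7.214 mg/L


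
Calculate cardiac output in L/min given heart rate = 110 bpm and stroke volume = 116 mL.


CO = HR * SV
CO = 110 * 116 / 1000
CO = 12.76 L/min


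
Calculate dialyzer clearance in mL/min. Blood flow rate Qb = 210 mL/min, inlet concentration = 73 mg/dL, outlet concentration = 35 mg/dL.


K = Qb * (Cb_in - Cb_out) / Cb_in
K = 210 * (73 - 35) / 73
K = 109.3 mL/min


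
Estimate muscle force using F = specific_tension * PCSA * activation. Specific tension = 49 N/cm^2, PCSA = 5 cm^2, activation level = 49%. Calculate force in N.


F = sigma * PCSA * activation
F = 49 * 5 * 0.49
F = 120 N


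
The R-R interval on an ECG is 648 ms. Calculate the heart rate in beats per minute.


HR = 60 / RR_interval(s)
RR = 648 ms = 0.648 s
HR = 60 / 0.648 = 92.59 bpm


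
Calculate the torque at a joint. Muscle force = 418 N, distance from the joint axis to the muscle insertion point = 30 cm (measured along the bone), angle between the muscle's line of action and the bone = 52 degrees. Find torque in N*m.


Torque = F * d * sin(theta)   (moment arm = d*sin(theta))
d = 30 cm = 0.3 m
Torque = 418 * 0.3 * sin(52)
Torque = 98.82 N*m


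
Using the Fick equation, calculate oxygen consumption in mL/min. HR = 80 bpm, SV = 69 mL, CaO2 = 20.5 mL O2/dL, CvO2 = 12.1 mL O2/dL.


CO = HR*SV = 80*69/1000 = 5.52 L/min
a-v O2 diff = 20.5 - 12.1 = 8.4 mL/dL
VO2 = CO * (CaO2-CvO2) * 10 dL/L
VO2 = 5.52 * 8.4 * 10
VO2 = 463.7 mL/min


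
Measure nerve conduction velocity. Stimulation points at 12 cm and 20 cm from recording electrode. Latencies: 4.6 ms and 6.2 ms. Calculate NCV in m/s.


Distance = (20 - 12) / 100 = 0.08 m
dt = (6.2 - 4.6) / 1000 = 0.0016 s
NCV = dist / dt = 50 m/s


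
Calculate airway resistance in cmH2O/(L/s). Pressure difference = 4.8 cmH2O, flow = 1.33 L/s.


R = dP / flow
R = 4.8 / 1.33
R = 3.609 cmH2O/(L/s)


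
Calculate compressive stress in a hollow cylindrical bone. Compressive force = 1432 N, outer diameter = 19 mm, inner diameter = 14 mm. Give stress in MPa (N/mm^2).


A = pi*(r_o^2 - r_i^2)
r_o = 9.5 mm, r_i = 7 mm
A = 129.591 mm^2
sigma = F/A = 1432 / 129.591
sigma = 11.05 MPa


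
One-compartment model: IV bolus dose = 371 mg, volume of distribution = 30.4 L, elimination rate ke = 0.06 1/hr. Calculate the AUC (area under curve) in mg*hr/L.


C0 = Dose/Vd = 371/30.4 = 12.2039 mg/L
AUC = C0/ke = 12.2039/0.06
AUC = 203.4 mg*hr/L


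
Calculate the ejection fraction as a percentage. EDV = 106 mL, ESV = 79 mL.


SV = EDV - ESV = 106 - 79 = 27 mL
EF = SV/EDV * 100 = 27/106 * 100
EF = 25.47%


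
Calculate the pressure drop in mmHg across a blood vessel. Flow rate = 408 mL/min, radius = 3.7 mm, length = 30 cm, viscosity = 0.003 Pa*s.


dP = 8*mu*L*Q / (pi*r^4)
Q = 408 mL/min = 6.8e-06 m^3/s
dP = 83.1543 Pa = 83.1543 / 133.322 mmHg = 0.6237 mmHg


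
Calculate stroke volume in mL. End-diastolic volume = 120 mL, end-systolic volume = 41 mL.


SV = EDV - ESV
SV = 120 - 41
SV = 79 mL


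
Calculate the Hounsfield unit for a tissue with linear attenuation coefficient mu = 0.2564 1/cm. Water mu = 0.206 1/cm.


HU = ((mu_tissue - mu_water) / mu_water) * 1000
HU = ((0.2564 - 0.206) / 0.206) * 1000
HU = 244.7


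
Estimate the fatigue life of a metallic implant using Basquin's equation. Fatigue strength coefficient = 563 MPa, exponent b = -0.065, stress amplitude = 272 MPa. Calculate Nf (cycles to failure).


sigma_a = sigma_f' * (2Nf)^b
2Nf = (sigma_a/sigma_f')^(1/b)
2Nf = (272/563)^(1/-0.065)
2Nf = 72545.011
Nf = 3.627e+04


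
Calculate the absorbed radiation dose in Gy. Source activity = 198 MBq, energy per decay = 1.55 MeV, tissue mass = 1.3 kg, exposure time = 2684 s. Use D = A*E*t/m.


A = 198 MBq = 1.9800e+08 Bq
E = 1.55 MeV = 2.4831e-13 J
D = A*E*t/m = 1.9800e+08*2.4831e-13*2684/1.3
D = 0.1015 Gy


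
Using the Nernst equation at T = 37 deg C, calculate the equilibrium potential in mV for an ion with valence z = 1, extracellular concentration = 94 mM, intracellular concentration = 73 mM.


E = (RT/(zF)) * ln(C_out/C_in)
T = 37 + 273.15 = 310.15 K
E = (8.314 * 310.15 / (1 * 96485)) * ln(94/73)
E = 6.757 mV


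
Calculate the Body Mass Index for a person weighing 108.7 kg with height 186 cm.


BMI = weight / height^2
height = 186 cm = 1.86 m
BMI = 108.7 / 1.86^2
BMI = 31.42 kg/m^2


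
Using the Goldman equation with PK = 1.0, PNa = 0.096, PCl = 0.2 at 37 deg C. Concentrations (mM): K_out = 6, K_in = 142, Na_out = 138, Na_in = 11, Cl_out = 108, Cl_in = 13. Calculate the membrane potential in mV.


Vm = (RT/F)*ln((PK*Ko + PNa*Nao + PCl*Cli)/(PK*Ki + PNa*Nai + PCl*Clo))
Numer = 21.848, Denom = 164.656
Vm = -53.98 mV


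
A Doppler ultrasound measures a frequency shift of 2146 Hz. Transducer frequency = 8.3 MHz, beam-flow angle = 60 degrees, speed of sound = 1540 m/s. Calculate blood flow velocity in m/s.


v = fd * c / (2 * f0 * cos(theta))
v = 2146 * 1540 / (2 * 8.3000e+06 * cos(60))
v = 0.3982 m/s


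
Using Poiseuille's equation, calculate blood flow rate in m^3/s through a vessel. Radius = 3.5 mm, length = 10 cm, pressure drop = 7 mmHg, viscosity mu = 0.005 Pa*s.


Q = pi*r^4*dP / (8*mu*L)
r = 0.0035 m, L = 0.1 m
dP = 7 mmHg = 933.254 Pa
Q = 1.0999e-04 m^3/s


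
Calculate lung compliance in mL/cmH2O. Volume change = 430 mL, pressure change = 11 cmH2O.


C = dV / dP
C = 430 / 11
C = 39.09 mL/cmH2O


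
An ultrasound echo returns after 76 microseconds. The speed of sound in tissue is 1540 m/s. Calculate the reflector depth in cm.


depth = c * t / 2
t = 76 us = 7.6000e-05 s
depth = 1540 * 7.6000e-05 / 2
depth = 0.05852 m = 5.852 cm


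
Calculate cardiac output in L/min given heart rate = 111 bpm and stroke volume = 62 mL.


CO = HR * SV
CO = 111 * 62 / 1000
CO = 6.882 L/min


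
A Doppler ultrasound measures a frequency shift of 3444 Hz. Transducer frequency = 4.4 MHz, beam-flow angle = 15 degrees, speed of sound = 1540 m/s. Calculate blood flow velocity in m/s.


v = fd * c / (2 * f0 * cos(theta))
v = 3444 * 1540 / (2 * 4.4000e+06 * cos(15))
v = 0.624 m/s


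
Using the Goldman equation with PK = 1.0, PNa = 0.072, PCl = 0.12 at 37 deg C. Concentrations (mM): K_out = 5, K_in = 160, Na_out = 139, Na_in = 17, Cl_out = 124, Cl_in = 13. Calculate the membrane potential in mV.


Vm = (RT/F)*ln((PK*Ko + PNa*Nao + PCl*Cli)/(PK*Ki + PNa*Nai + PCl*Clo))
Numer = 16.568, Denom = 176.104
Vm = -63.17 mV


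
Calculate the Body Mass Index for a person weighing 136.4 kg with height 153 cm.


BMI = weight / height^2
height = 153 cm = 1.53 m
BMI = 136.4 / 1.53^2
BMI = 58.27 kg/m^2


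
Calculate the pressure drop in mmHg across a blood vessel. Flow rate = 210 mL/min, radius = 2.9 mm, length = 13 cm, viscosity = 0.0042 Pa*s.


dP = 8*mu*L*Q / (pi*r^4)
Q = 210 mL/min = 3.5e-06 m^3/s
dP = 68.8032 Pa = 68.8032 / 133.322 mmHg = 0.5161 mmHg


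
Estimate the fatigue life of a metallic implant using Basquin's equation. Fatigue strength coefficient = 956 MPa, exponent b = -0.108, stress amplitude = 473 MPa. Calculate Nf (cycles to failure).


sigma_a = sigma_f' * (2Nf)^b
2Nf = (sigma_a/sigma_f')^(1/b)
2Nf = (473/956)^(1/-0.108)
2Nf = 675.45987
Nf = 337.7


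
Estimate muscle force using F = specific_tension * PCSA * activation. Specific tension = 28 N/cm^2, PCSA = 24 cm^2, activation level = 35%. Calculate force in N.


F = sigma * PCSA * activation
F = 28 * 24 * 0.35
F = 235.2 N


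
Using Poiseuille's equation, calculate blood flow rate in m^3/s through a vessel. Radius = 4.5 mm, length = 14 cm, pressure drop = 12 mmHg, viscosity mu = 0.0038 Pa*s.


Q = pi*r^4*dP / (8*mu*L)
r = 0.0045 m, L = 0.14 m
dP = 12 mmHg = 1599.864 Pa
Q = 4.8426e-04 m^3/s


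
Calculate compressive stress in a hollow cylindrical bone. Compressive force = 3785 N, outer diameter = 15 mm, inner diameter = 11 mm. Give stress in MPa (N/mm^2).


A = pi*(r_o^2 - r_i^2)
r_o = 7.5 mm, r_i = 5.5 mm
A = 81.6814 mm^2
sigma = F/A = 3785 / 81.6814
sigma = 46.34 MPa


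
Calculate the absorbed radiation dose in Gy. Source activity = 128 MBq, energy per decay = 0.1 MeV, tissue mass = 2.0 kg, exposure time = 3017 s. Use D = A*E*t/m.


A = 128 MBq = 1.2800e+08 Bq
E = 0.1 MeV = 1.602e-14 J
D = A*E*t/m = 1.2800e+08*1.602e-14*3017/2.0
D = 0.003093 Gy


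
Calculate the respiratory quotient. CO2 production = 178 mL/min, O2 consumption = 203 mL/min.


RQ = VCO2 / VO2
RQ = 178 / 203
RQ = 0.8768


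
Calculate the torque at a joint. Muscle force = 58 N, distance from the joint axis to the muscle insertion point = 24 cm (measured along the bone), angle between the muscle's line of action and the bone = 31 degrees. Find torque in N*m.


Torque = F * d * sin(theta)   (moment arm = d*sin(theta))
d = 24 cm = 0.24 m
Torque = 58 * 0.24 * sin(31)
Torque = 7.169 N*m


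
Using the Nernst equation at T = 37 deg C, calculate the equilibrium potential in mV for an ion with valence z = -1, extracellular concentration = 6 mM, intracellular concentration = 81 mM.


E = (RT/(zF)) * ln(C_out/C_in)
T = 37 + 273.15 = 310.15 K
E = (8.314 * 310.15 / (-1 * 96485)) * ln(6/81)
E = 69.56 mV


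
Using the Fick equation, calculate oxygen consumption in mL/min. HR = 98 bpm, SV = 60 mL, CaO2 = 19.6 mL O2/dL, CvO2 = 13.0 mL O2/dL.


CO = HR*SV = 98*60/1000 = 5.88 L/min
a-v O2 diff = 19.6 - 13.0 = 6.6 mL/dL
VO2 = CO * (CaO2-CvO2) * 10 dL/L
VO2 = 5.88 * 6.6 * 10
VO2 = 388.1 mL/min


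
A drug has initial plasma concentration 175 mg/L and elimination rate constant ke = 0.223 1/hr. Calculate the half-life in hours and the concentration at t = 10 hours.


t_half = ln(2) / ke = 0.693147 / 0.223 = 3.108 hr
C(t) = C0 * exp(-ke*t) = 175 * exp(-0.223*10)
C(10) = 18.82 mg/L


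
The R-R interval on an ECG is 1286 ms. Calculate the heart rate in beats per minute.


HR = 60 / RR_interval(s)
RR = 1286 ms = 1.286 s
HR = 60 / 1.286 = 46.66 bpm


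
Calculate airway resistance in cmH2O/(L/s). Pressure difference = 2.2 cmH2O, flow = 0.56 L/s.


R = dP / flow
R = 2.2 / 0.56
R = 3.929 cmH2O/(L/s)


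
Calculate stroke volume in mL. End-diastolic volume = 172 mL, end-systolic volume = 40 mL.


SV = EDV - ESV
SV = 172 - 40
SV = 132 mL


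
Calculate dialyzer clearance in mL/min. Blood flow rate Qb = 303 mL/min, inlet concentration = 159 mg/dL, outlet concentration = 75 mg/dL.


K = Qb * (Cb_in - Cb_out) / Cb_in
K = 303 * (159 - 75) / 159
K = 160.1 mL/min


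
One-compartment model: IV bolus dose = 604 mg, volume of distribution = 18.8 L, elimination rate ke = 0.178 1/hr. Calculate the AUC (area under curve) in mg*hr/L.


C0 = Dose/Vd = 604/18.8 = 32.1277 mg/L
AUC = C0/ke = 32.1277/0.178
AUC = 180.5 mg*hr/L


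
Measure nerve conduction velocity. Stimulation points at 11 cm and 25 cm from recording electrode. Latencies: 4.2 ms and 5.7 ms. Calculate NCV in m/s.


Distance = (25 - 11) / 100 = 0.14 m
dt = (5.7 - 4.2) / 1000 = 0.0015 s
NCV = dist / dt = 93.33 m/s


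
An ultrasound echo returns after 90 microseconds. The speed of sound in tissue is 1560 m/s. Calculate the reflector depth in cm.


depth = c * t / 2
t = 90 us = 9.0000e-05 s
depth = 1560 * 9.0000e-05 / 2
depth = 0.0702 m = 7.02 cm


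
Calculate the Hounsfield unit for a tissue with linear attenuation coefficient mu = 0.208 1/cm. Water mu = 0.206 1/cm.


HU = ((mu_tissue - mu_water) / mu_water) * 1000
HU = ((0.208 - 0.206) / 0.206) * 1000
HU = 9.709


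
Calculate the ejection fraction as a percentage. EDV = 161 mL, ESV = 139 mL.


SV = EDV - ESV = 161 - 139 = 22 mL
EF = SV/EDV * 100 = 22/161 * 100
EF = 13.66%


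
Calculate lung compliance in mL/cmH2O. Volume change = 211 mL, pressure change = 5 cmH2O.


C = dV / dP
C = 211 / 5
C = 42.2 mL/cmH2O
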